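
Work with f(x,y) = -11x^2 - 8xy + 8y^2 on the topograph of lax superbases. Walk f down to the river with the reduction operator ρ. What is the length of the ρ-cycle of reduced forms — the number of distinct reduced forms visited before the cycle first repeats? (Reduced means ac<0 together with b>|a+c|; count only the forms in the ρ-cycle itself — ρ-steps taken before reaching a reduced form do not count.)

D = 416, ⌊√D⌋ = 20
descent: ρ → (8,8,-11)  [lands on river]
river: ρ → (-11,14,5)
river: ρ → (5,16,-8)
river: ρ → (-8,16,5)
river: ρ → (5,14,-11)
river: ρ → (-11,8,8)
ρ-cycle length = 6 (tail of 1 descent step not counted)

6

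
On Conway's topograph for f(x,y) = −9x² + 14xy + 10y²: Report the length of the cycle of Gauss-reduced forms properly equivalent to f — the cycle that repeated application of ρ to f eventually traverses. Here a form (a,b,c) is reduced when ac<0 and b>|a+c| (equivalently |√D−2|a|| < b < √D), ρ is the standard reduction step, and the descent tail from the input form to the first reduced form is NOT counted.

D = 556, ⌊√D⌋ = 23
river: ρ → (10,6,-13)
river: ρ → (-13,20,3)
river: ρ → (3,22,-6)
river: ρ → (-6,14,15)
river: ρ → (15,16,-5)
river: ρ → (-5,14,18)
river: ρ → (18,22,-1)
river: ρ → (-1,22,18)
river: ρ → (18,14,-5)
river: ρ → (-5,16,15)
river: ρ → (15,14,-6)
river: ρ → (-6,22,3)
river: ρ → (3,20,-13)
river: ρ → (-13,6,10)
river: ρ → (10,14,-9)
river: ρ → (-9,22,2)
river: ρ → (2,22,-9)
river: ρ → (-9,14,10)
ρ-cycle length = 18 (tail of 0 descent steps not counted)

18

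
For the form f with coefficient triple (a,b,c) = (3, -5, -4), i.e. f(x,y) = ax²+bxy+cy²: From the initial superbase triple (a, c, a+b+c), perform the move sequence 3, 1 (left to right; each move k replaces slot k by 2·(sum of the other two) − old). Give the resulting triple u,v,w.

start (3,-4,-6) = (f(1,0),f(0,1),f(1,1))
replace slot 3: 2·(3+(-4)) − (-6) = 4 → (3,-4,4)
replace slot 1: 2·((-4)+4) − 3 = -3 → (-3,-4,4)

-3,-4,4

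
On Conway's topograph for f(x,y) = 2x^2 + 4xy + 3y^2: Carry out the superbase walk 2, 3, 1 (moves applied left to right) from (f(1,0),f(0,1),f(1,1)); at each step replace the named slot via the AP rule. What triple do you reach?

start (2,3,9) = (f(1,0),f(0,1),f(1,1))
replace slot 2: 2·(2+9) − 3 = 19 → (2,19,9)
replace slot 3: 2·(2+19) − 9 = 33 → (2,19,33)
replace slot 1: 2·(19+33) − 2 = 102 → (102,19,33)

102,19,33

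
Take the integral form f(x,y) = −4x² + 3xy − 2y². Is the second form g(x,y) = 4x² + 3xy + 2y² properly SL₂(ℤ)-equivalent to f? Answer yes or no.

D₁ = -23, D₂ = -23
f is negative-definite; reduce −f:
−f: flip: (4,-3,2)→(2,3,4)
−f: translate: b→-1 (≡3 mod 4), so (2,3,4)→(2,-1,3)
−f: reduced (well bottom): (2,-1,3) with a≤c, −a<b≤a
flip sign back: reduced form of f is (-2,1,-3)
g: flip: (4,3,2)→(2,-3,4)
g: translate: b→1 (≡-3 mod 4), so (2,-3,4)→(2,1,3)
g: reduced (well bottom): (2,1,3) with a≤c, −a<b≤a
reduced forms (-2, 1, -3) vs (2, 1, 3) ⇒ inequivalent

no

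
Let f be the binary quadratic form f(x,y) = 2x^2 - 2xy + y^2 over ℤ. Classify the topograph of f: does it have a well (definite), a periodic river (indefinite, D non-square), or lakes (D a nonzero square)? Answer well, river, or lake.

D = b²−4ac = (-2)² − 4·2·1 = -4
D < 0 ⇒ definite ⇒ every region one sign ⇒ single well

well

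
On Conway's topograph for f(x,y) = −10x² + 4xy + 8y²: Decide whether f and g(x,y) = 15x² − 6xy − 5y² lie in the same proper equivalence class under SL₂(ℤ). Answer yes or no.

D₁ = 336, D₂ = 336
river cycle of f (length 6): (8, 12, -6), (-6, 12, 8), (8, 4, -10), (-10, 16, 2), (2, 16, -10), (-10, 4, 8)
river cycle of g (length 4): (-5, 16, 4), (4, 16, -5), (-5, 14, 7), (7, 14, -5)
cycles differ ⇒ inequivalent

no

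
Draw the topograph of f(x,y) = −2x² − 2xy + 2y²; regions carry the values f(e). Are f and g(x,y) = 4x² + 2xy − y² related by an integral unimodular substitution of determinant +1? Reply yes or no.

D₁ = 20, D₂ = 20
river cycle of f (length 2): (2, 2, -2), (-2, 2, 2)
river cycle of g (length 2): (-1, 4, 1), (1, 4, -1)
cycles differ ⇒ inequivalent

no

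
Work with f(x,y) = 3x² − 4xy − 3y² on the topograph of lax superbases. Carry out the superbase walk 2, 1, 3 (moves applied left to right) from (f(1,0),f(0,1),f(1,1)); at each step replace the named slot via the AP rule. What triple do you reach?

start (3,-3,-4) = (f(1,0),f(0,1),f(1,1))
replace slot 2: 2·(3+(-4)) − (-3) = 1 → (3,1,-4)
replace slot 1: 2·(1+(-4)) − 3 = -9 → (-9,1,-4)
replace slot 3: 2·((-9)+1) − (-4) = -12 → (-9,1,-12)

-9,1,-12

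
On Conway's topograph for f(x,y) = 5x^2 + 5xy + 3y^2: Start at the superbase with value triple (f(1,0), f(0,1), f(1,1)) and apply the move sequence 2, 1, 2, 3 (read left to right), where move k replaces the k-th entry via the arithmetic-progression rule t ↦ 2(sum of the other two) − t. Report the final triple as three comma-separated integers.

start (5,3,13) = (f(1,0),f(0,1),f(1,1))
replace slot 2: 2·(5+13) − 3 = 33 → (5,33,13)
replace slot 1: 2·(33+13) − 5 = 87 → (87,33,13)
replace slot 2: 2·(87+13) − 33 = 167 → (87,167,13)
replace slot 3: 2·(87+167) − 13 = 495 → (87,167,495)

87,167,495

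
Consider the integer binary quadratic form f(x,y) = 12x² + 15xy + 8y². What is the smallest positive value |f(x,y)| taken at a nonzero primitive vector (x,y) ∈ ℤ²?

translate: b→-9 (≡15 mod 24), so (12,15,8)→(12,-9,5)
flip: (12,-9,5)→(5,9,12)
translate: b→-1 (≡9 mod 10), so (5,9,12)→(5,-1,8)
reduced (well bottom): (5,-1,8) with a≤c, −a<b≤a
well minimum = a = 5

5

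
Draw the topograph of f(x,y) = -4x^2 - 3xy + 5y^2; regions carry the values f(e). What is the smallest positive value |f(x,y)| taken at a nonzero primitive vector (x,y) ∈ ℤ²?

descent: ρ → (5,3,-4)  [lands on river]
river: ρ → (-4,5,4)
river: ρ → (4,3,-5)
river: ρ → (-5,7,2)
river: ρ → (2,9,-1)
river: ρ → (-1,9,2)
river: ρ → (2,7,-5)
river: ρ → (-5,3,4)
river: ρ → (4,5,-4)
river: ρ → (-4,3,5)
river: ρ → (5,7,-2)
river: ρ → (-2,9,1)
river: ρ → (1,9,-2)
river: ρ → (-2,7,5)
closes: descent 1, river 14
min |a| on river = 1

1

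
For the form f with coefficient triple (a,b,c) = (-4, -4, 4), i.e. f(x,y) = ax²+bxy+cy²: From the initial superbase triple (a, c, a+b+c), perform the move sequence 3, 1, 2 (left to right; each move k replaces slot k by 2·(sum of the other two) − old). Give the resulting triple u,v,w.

start (-4,4,-4) = (f(1,0),f(0,1),f(1,1))
replace slot 3: 2·((-4)+4) − (-4) = 4 → (-4,4,4)
replace slot 1: 2·(4+4) − (-4) = 20 → (20,4,4)
replace slot 2: 2·(20+4) − 4 = 44 → (20,44,4)

20,44,4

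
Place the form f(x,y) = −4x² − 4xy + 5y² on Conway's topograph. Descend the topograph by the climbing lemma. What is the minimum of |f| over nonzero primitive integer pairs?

descent: ρ → (5,4,-4)  [lands on river]
river: ρ → (-4,4,5)
river: ρ → (5,6,-3)
river: ρ → (-3,6,5)
closes: descent 1, river 4
min |a| on river = 3

3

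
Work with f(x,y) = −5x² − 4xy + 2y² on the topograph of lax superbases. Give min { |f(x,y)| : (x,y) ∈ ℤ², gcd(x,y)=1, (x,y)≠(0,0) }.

descent: ρ → (2,4,-5)  [lands on river]
river: ρ → (-5,6,1)
river: ρ → (1,6,-5)
river: ρ → (-5,4,2)
closes: descent 1, river 4
min |a| on river = 1

1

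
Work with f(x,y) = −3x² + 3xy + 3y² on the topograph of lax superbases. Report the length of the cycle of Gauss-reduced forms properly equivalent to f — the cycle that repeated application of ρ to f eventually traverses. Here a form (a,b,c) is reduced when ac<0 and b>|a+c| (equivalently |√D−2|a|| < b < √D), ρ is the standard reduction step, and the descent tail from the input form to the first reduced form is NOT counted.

D = 45, ⌊√D⌋ = 6
river: ρ → (3,3,-3)
river: ρ → (-3,3,3)
ρ-cycle length = 2 (tail of 0 descent steps not counted)

2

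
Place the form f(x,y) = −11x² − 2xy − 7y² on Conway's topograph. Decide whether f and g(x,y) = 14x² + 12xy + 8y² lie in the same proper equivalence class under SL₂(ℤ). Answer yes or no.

D₁ = -304, D₂ = -304
f is negative-definite; reduce −f:
−f: flip: (11,2,7)→(7,-2,11)
−f: reduced (well bottom): (7,-2,11) with a≤c, −a<b≤a
flip sign back: reduced form of f is (-7,2,-11)
g: flip: (14,12,8)→(8,-12,14)
g: translate: b→4 (≡-12 mod 16), so (8,-12,14)→(8,4,10)
g: reduced (well bottom): (8,4,10) with a≤c, −a<b≤a
reduced forms (-7, 2, -11) vs (8, 4, 10) ⇒ inequivalent

no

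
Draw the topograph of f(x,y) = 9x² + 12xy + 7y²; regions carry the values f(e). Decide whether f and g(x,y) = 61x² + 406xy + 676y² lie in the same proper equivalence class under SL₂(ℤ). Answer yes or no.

D₁ = -108, D₂ = -108
f: translate: b→-6 (≡12 mod 18), so (9,12,7)→(9,-6,4)
f: flip: (9,-6,4)→(4,6,9)
f: translate: b→-2 (≡6 mod 8), so (4,6,9)→(4,-2,7)
f: reduced (well bottom): (4,-2,7) with a≤c, −a<b≤a
g: translate: b→40 (≡406 mod 122), so (61,406,676)→(61,40,7)
g: flip: (61,40,7)→(7,-40,61)
g: translate: b→2 (≡-40 mod 14), so (7,-40,61)→(7,2,4)
g: flip: (7,2,4)→(4,-2,7)
g: reduced (well bottom): (4,-2,7) with a≤c, −a<b≤a
reduced forms (4, -2, 7) vs (4, -2, 7) ⇒ equivalent

yes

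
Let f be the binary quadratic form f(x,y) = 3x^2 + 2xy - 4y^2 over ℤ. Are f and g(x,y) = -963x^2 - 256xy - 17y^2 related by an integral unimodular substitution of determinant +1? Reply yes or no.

D₁ = 52, D₂ = 52
river cycle of f (length 10): (-4, 6, 1), (1, 6, -4), (-4, 2, 3), (3, 4, -3), (-3, 2, 4), (4, 6, -1), (-1, 6, 4), (4, 2, -3), (-3, 4, 3), (3, 2, -4)
river cycle of g (length 10): (-3, 4, 3), (3, 2, -4), (-4, 6, 1), (1, 6, -4), (-4, 2, 3), (3, 4, -3), (-3, 2, 4), (4, 6, -1), (-1, 6, 4), (4, 2, -3)
cycles coincide ⇒ equivalent

yes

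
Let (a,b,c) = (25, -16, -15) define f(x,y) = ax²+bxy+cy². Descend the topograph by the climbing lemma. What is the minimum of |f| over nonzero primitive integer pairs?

descent: ρ → (-15,16,25)  [lands on river]
river: ρ → (25,34,-6)
river: ρ → (-6,38,13)
river: ρ → (13,40,-3)
river: ρ → (-3,38,26)
river: ρ → (26,14,-15)
closes: descent 1, river 6
min |a| on river = 3

3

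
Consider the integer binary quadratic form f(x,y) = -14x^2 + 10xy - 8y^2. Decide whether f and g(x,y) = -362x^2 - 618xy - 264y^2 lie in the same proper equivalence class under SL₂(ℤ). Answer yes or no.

D₁ = -348, D₂ = -348
f is negative-definite; reduce −f:
−f: flip: (14,-10,8)→(8,10,14)
−f: translate: b→-6 (≡10 mod 16), so (8,10,14)→(8,-6,12)
−f: reduced (well bottom): (8,-6,12) with a≤c, −a<b≤a
flip sign back: reduced form of f is (-8,6,-12)
g is negative-definite; reduce −g:
−g: translate: b→-106 (≡618 mod 724), so (362,618,264)→(362,-106,8)
−g: flip: (362,-106,8)→(8,106,362)
−g: translate: b→-6 (≡106 mod 16), so (8,106,362)→(8,-6,12)
−g: reduced (well bottom): (8,-6,12) with a≤c, −a<b≤a
flip sign back: reduced form of g is (-8,6,-12)
reduced forms (-8, 6, -12) vs (-8, 6, -12) ⇒ equivalent

yes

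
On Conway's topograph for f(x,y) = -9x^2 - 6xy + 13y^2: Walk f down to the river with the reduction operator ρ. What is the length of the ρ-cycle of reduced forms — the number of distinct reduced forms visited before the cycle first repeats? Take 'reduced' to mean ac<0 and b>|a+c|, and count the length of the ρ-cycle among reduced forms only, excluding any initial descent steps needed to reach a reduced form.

D = 504, ⌊√D⌋ = 22
descent: ρ → (13,6,-9)  [lands on river]
river: ρ → (-9,12,10)
river: ρ → (10,8,-11)
river: ρ → (-11,14,7)
river: ρ → (7,14,-11)
river: ρ → (-11,8,10)
river: ρ → (10,12,-9)
river: ρ → (-9,6,13)
river: ρ → (13,20,-2)
river: ρ → (-2,20,13)
ρ-cycle length = 10 (tail of 1 descent step not counted)

10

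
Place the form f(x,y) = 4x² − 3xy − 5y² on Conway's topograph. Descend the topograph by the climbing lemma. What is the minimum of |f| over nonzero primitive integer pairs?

descent: ρ → (-5,3,4)  [lands on river]
river: ρ → (4,5,-4)
river: ρ → (-4,3,5)
river: ρ → (5,7,-2)
river: ρ → (-2,9,1)
river: ρ → (1,9,-2)
river: ρ → (-2,7,5)
river: ρ → (5,3,-4)
river: ρ → (-4,5,4)
river: ρ → (4,3,-5)
river: ρ → (-5,7,2)
river: ρ → (2,9,-1)
river: ρ → (-1,9,2)
river: ρ → (2,7,-5)
closes: descent 1, river 14
min |a| on river = 1

1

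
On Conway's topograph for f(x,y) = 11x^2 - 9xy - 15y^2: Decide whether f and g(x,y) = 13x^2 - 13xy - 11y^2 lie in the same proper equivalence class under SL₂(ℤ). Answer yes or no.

D₁ = 741, D₂ = 741
river cycle of f (length 8): (-15, 9, 11), (11, 13, -13), (-13, 13, 11), (11, 9, -15), (-15, 21, 5), (5, 19, -19), (-19, 19, 5), (5, 21, -15)
river cycle of g (length 8): (-11, 13, 13), (13, 13, -11), (-11, 9, 15), (15, 21, -5), (-5, 19, 19), (19, 19, -5), (-5, 21, 15), (15, 9, -11)
cycles differ ⇒ inequivalent

no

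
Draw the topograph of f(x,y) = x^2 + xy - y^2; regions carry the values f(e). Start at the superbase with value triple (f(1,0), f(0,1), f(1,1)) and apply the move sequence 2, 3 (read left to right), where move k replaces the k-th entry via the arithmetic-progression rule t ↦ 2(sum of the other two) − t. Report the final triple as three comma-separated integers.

start (1,-1,1) = (f(1,0),f(0,1),f(1,1))
replace slot 2: 2·(1+1) − (-1) = 5 → (1,5,1)
replace slot 3: 2·(1+5) − 1 = 11 → (1,5,11)

1,5,11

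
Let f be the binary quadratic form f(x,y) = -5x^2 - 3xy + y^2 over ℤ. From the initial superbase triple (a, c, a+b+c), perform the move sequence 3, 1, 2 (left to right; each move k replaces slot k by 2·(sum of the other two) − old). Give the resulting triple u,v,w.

start (-5,1,-7) = (f(1,0),f(0,1),f(1,1))
replace slot 3: 2·((-5)+1) − (-7) = -1 → (-5,1,-1)
replace slot 1: 2·(1+(-1)) − (-5) = 5 → (5,1,-1)
replace slot 2: 2·(5+(-1)) − 1 = 7 → (5,7,-1)

5,7,-1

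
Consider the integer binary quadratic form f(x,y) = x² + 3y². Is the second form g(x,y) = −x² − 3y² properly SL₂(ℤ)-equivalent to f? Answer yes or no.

D₁ = -12, D₂ = -12
f: reduced (well bottom): (1,0,3) with a≤c, −a<b≤a
g is negative-definite; reduce −g:
−g: reduced (well bottom): (1,0,3) with a≤c, −a<b≤a
flip sign back: reduced form of g is (-1,0,-3)
reduced forms (1, 0, 3) vs (-1, 0, -3) ⇒ inequivalent

no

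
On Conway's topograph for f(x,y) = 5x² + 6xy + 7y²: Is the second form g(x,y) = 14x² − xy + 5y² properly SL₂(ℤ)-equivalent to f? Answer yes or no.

D₁ = -104, D₂ = -279
discriminants differ ⇒ not SL₂(ℤ)-equivalent

no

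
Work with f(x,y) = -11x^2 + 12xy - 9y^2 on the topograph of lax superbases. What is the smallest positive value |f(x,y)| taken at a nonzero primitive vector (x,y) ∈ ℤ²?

translate: b→10 (≡-12 mod 22), so (11,-12,9)→(11,10,8)
flip: (11,10,8)→(8,-10,11)
translate: b→6 (≡-10 mod 16), so (8,-10,11)→(8,6,9)
reduced (well bottom): (8,6,9) with a≤c, −a<b≤a
well minimum |f| = |-8| = 8 (negative-definite)

8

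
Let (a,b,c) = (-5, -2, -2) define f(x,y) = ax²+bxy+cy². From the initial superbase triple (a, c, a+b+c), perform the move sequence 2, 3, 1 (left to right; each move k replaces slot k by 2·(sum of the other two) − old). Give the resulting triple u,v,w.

start (-5,-2,-9) = (f(1,0),f(0,1),f(1,1))
replace slot 2: 2·((-5)+(-9)) − (-2) = -26 → (-5,-26,-9)
replace slot 3: 2·((-5)+(-26)) − (-9) = -53 → (-5,-26,-53)
replace slot 1: 2·((-26)+(-53)) − (-5) = -153 → (-153,-26,-53)

-153,-26,-53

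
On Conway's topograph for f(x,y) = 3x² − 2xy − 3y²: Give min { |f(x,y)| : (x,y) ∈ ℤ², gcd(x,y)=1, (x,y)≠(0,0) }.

descent: ρ → (-3,2,3)  [lands on river]
river: ρ → (3,4,-2)
river: ρ → (-2,4,3)
river: ρ → (3,2,-3)
river: ρ → (-3,4,2)
river: ρ → (2,4,-3)
closes: descent 1, river 6
min |a| on river = 2

2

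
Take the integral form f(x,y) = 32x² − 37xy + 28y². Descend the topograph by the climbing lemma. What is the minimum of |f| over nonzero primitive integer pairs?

translate: b→27 (≡-37 mod 64), so (32,-37,28)→(32,27,23)
flip: (32,27,23)→(23,-27,32)
translate: b→19 (≡-27 mod 46), so (23,-27,32)→(23,19,28)
reduced (well bottom): (23,19,28) with a≤c, −a<b≤a
well minimum = a = 23

23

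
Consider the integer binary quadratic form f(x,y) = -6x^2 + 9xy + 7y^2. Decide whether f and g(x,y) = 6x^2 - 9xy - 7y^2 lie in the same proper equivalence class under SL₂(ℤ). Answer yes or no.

D₁ = 249, D₂ = 249
river cycle of f (length 16): (7, 5, -8), (-8, 11, 4), (4, 13, -5), (-5, 7, 10), (10, 13, -2), (-2, 15, 3), (3, 15, -2), (-2, 13, 10), (10, 7, -5), (-5, 13, 4), … (6 more)
river cycle of g (length 16): (-7, 9, 6), (6, 15, -1), (-1, 15, 6), (6, 9, -7), (-7, 5, 8), (8, 11, -4), (-4, 13, 5), (5, 7, -10), (-10, 13, 2), (2, 15, -3), … (6 more)
cycles differ ⇒ inequivalent

no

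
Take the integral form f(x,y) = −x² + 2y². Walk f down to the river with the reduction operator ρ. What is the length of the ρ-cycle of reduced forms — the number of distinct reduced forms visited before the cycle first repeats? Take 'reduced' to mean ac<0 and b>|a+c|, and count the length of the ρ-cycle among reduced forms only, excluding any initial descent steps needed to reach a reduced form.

D = 8, ⌊√D⌋ = 2
descent: ρ → (2,0,-1)
descent: ρ → (-1,2,1)  [lands on river]
river: ρ → (1,2,-1)
ρ-cycle length = 2 (tail of 2 descent steps not counted)

2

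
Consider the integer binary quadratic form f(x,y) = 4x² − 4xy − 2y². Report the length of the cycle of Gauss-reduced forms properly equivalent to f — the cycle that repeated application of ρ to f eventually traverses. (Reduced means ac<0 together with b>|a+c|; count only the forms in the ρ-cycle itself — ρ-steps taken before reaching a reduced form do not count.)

D = 48, ⌊√D⌋ = 6
descent: ρ → (-2,4,4)  [lands on river]
river: ρ → (4,4,-2)
ρ-cycle length = 2 (tail of 1 descent step not counted)

2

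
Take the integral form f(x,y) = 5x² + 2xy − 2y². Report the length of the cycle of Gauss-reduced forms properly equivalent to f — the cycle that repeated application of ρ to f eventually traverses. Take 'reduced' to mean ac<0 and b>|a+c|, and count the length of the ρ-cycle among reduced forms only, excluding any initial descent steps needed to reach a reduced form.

D = 44, ⌊√D⌋ = 6
descent: ρ → (-2,6,1)  [lands on river]
river: ρ → (1,6,-2)
ρ-cycle length = 2 (tail of 1 descent step not counted)

2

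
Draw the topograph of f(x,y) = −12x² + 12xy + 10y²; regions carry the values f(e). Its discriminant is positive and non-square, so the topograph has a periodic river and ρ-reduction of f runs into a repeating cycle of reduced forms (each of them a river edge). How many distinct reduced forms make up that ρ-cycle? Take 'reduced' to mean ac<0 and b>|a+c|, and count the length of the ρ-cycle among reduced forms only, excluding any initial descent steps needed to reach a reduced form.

D = 624, ⌊√D⌋ = 24
river: ρ → (10,8,-14)
river: ρ → (-14,20,4)
river: ρ → (4,20,-14)
river: ρ → (-14,8,10)
river: ρ → (10,12,-12)
river: ρ → (-12,12,10)
ρ-cycle length = 6 (tail of 0 descent steps not counted)

6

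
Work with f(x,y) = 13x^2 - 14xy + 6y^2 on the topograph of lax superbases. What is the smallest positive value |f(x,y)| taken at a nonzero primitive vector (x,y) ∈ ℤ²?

translate: b→12 (≡-14 mod 26), so (13,-14,6)→(13,12,5)
flip: (13,12,5)→(5,-12,13)
translate: b→-2 (≡-12 mod 10), so (5,-12,13)→(5,-2,6)
reduced (well bottom): (5,-2,6) with a≤c, −a<b≤a
well minimum = a = 5

5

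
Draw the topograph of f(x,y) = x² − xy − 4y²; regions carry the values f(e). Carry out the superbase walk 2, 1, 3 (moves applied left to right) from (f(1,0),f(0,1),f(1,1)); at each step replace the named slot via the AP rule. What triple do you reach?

start (1,-4,-4) = (f(1,0),f(0,1),f(1,1))
replace slot 2: 2·(1+(-4)) − (-4) = -2 → (1,-2,-4)
replace slot 1: 2·((-2)+(-4)) − 1 = -13 → (-13,-2,-4)
replace slot 3: 2·((-13)+(-2)) − (-4) = -26 → (-13,-2,-26)

-13,-2,-26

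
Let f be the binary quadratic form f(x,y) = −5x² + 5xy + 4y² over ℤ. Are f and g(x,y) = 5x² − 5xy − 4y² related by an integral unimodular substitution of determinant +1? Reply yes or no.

D₁ = 105, D₂ = 105
river cycle of f (length 6): (4, 3, -6), (-6, 9, 1), (1, 9, -6), (-6, 3, 4), (4, 5, -5), (-5, 5, 4)
river cycle of g (length 6): (-4, 5, 5), (5, 5, -4), (-4, 3, 6), (6, 9, -1), (-1, 9, 6), (6, 3, -4)
cycles differ ⇒ inequivalent

no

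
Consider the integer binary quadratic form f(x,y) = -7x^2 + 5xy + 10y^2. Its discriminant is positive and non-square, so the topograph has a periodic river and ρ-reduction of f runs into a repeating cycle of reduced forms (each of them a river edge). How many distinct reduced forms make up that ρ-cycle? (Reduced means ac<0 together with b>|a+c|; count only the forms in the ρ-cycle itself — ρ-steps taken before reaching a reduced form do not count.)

D = 305, ⌊√D⌋ = 17
river: ρ → (10,15,-2)
river: ρ → (-2,17,2)
river: ρ → (2,15,-10)
river: ρ → (-10,5,7)
river: ρ → (7,9,-8)
river: ρ → (-8,7,8)
river: ρ → (8,9,-7)
river: ρ → (-7,5,10)
ρ-cycle length = 8 (tail of 0 descent steps not counted)

8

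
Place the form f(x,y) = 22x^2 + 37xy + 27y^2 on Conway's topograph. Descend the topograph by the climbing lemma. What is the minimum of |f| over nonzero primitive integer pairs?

translate: b→-7 (≡37 mod 44), so (22,37,27)→(22,-7,12)
flip: (22,-7,12)→(12,7,22)
reduced (well bottom): (12,7,22) with a≤c, −a<b≤a
well minimum = a = 12

12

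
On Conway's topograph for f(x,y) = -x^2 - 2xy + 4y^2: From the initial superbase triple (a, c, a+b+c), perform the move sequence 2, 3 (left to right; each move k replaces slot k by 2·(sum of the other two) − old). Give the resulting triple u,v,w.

start (-1,4,1) = (f(1,0),f(0,1),f(1,1))
replace slot 2: 2·((-1)+1) − 4 = -4 → (-1,-4,1)
replace slot 3: 2·((-1)+(-4)) − 1 = -11 → (-1,-4,-11)

-1,-4,-11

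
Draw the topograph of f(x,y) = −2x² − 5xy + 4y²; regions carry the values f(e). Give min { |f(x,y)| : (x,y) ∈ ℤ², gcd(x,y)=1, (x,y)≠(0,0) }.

descent: ρ → (4,5,-2)  [lands on river]
river: ρ → (-2,7,1)
river: ρ → (1,7,-2)
river: ρ → (-2,5,4)
river: ρ → (4,3,-3)
river: ρ → (-3,3,4)
closes: descent 1, river 6
min |a| on river = 1

1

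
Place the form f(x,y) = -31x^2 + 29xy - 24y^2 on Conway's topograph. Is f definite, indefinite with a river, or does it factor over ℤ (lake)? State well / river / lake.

D = b²−4ac = 29² − 4·(-31)·(-24) = -2135
D < 0 ⇒ definite ⇒ every region one sign ⇒ single well

well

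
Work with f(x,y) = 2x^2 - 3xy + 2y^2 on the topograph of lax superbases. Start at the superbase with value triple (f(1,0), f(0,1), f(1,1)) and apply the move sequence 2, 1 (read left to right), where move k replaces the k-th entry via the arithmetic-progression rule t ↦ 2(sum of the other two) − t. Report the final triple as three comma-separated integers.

start (2,2,1) = (f(1,0),f(0,1),f(1,1))
replace slot 2: 2·(2+1) − 2 = 4 → (2,4,1)
replace slot 1: 2·(4+1) − 2 = 8 → (8,4,1)

8,4,1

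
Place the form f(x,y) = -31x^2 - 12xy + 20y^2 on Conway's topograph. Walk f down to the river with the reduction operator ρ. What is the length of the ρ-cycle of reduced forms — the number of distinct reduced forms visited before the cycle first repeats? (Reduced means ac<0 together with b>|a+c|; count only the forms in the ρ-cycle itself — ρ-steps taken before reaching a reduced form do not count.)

D = 2624, ⌊√D⌋ = 51
descent: ρ → (20,12,-31)  [lands on river]
river: ρ → (-31,50,1)
river: ρ → (1,50,-31)
river: ρ → (-31,12,20)
river: ρ → (20,28,-23)
river: ρ → (-23,18,25)
river: ρ → (25,32,-16)
river: ρ → (-16,32,25)
river: ρ → (25,18,-23)
river: ρ → (-23,28,20)
ρ-cycle length = 10 (tail of 1 descent step not counted)

10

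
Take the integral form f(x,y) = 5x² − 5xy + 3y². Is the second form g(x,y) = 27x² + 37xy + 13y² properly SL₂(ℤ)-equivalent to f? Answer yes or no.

D₁ = -35, D₂ = -35
f: translate: b→5 (≡-5 mod 10), so (5,-5,3)→(5,5,3)
f: flip: (5,5,3)→(3,-5,5)
f: translate: b→1 (≡-5 mod 6), so (3,-5,5)→(3,1,3)
f: reduced (well bottom): (3,1,3) with a≤c, −a<b≤a
g: translate: b→-17 (≡37 mod 54), so (27,37,13)→(27,-17,3)
g: flip: (27,-17,3)→(3,17,27)
g: translate: b→-1 (≡17 mod 6), so (3,17,27)→(3,-1,3)
g: flip: (3,-1,3)→(3,1,3)
g: reduced (well bottom): (3,1,3) with a≤c, −a<b≤a
reduced forms (3, 1, 3) vs (3, 1, 3) ⇒ equivalent

yes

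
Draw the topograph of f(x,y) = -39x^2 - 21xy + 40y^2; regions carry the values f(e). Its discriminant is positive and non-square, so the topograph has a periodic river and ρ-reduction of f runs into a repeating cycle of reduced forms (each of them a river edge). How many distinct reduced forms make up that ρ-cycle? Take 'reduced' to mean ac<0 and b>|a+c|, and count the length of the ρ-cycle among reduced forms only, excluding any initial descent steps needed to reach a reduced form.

D = 6681, ⌊√D⌋ = 81
descent: ρ → (40,21,-39)  [lands on river]
river: ρ → (-39,57,22)
river: ρ → (22,75,-12)
river: ρ → (-12,69,40)
river: ρ → (40,11,-41)
river: ρ → (-41,71,10)
river: ρ → (10,69,-48)
river: ρ → (-48,27,31)
river: ρ → (31,35,-44)
river: ρ → (-44,53,22)
river: ρ → (22,79,-5)
river: ρ → (-5,81,6)
river: ρ → (6,75,-44)
river: ρ → (-44,13,37)
river: ρ → (37,61,-20)
river: ρ → (-20,59,40)
ρ-cycle length = 16 (tail of 1 descent step not counted)

16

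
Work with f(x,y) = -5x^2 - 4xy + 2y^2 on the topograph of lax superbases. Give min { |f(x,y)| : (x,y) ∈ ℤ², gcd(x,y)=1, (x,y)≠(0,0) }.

descent: ρ → (2,4,-5)  [lands on river]
river: ρ → (-5,6,1)
river: ρ → (1,6,-5)
river: ρ → (-5,4,2)
closes: descent 1, river 4
min |a| on river = 1

1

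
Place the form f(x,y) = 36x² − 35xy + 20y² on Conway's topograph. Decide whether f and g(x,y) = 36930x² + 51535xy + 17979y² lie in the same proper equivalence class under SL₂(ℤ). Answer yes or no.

D₁ = -1655, D₂ = -1655
f: flip: (36,-35,20)→(20,35,36)
f: translate: b→-5 (≡35 mod 40), so (20,35,36)→(20,-5,21)
f: reduced (well bottom): (20,-5,21) with a≤c, −a<b≤a
g: translate: b→-22325 (≡51535 mod 73860), so (36930,51535,17979)→(36930,-22325,3374)
g: flip: (36930,-22325,3374)→(3374,22325,36930)
g: translate: b→2081 (≡22325 mod 6748), so (3374,22325,36930)→(3374,2081,321)
g: flip: (3374,2081,321)→(321,-2081,3374)
g: translate: b→-155 (≡-2081 mod 642), so (321,-2081,3374)→(321,-155,20)
g: flip: (321,-155,20)→(20,155,321)
g: translate: b→-5 (≡155 mod 40), so (20,155,321)→(20,-5,21)
g: reduced (well bottom): (20,-5,21) with a≤c, −a<b≤a
reduced forms (20, -5, 21) vs (20, -5, 21) ⇒ equivalent

yes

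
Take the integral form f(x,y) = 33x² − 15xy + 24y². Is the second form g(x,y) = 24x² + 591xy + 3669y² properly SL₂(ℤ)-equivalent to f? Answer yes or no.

D₁ = -2943, D₂ = -2943
f: flip: (33,-15,24)→(24,15,33)
f: reduced (well bottom): (24,15,33) with a≤c, −a<b≤a
g: translate: b→15 (≡591 mod 48), so (24,591,3669)→(24,15,33)
g: reduced (well bottom): (24,15,33) with a≤c, −a<b≤a
reduced forms (24, 15, 33) vs (24, 15, 33) ⇒ equivalent

yes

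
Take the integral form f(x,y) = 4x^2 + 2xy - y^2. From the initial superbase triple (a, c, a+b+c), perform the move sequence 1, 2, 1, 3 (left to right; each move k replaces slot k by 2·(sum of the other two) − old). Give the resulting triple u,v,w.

start (4,-1,5) = (f(1,0),f(0,1),f(1,1))
replace slot 1: 2·((-1)+5) − 4 = 4 → (4,-1,5)
replace slot 2: 2·(4+5) − (-1) = 19 → (4,19,5)
replace slot 1: 2·(19+5) − 4 = 44 → (44,19,5)
replace slot 3: 2·(44+19) − 5 = 121 → (44,19,121)

44,19,121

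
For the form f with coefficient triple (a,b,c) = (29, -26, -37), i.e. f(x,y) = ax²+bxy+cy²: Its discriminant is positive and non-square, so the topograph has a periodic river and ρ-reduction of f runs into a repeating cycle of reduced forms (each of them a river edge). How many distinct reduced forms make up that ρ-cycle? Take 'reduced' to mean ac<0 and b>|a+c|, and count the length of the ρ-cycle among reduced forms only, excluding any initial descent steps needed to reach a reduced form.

D = 4968, ⌊√D⌋ = 70
descent: ρ → (-37,26,29)  [lands on river]
river: ρ → (29,32,-34)
river: ρ → (-34,36,27)
river: ρ → (27,18,-43)
river: ρ → (-43,68,2)
river: ρ → (2,68,-43)
river: ρ → (-43,18,27)
river: ρ → (27,36,-34)
river: ρ → (-34,32,29)
river: ρ → (29,26,-37)
river: ρ → (-37,48,18)
river: ρ → (18,60,-19)
river: ρ → (-19,54,27)
river: ρ → (27,54,-19)
river: ρ → (-19,60,18)
river: ρ → (18,48,-37)
ρ-cycle length = 16 (tail of 1 descent step not counted)

16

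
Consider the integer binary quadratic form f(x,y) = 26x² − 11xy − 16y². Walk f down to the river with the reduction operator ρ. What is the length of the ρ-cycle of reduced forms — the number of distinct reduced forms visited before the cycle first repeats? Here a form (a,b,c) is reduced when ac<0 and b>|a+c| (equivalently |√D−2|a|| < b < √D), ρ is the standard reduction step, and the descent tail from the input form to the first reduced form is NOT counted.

D = 1785, ⌊√D⌋ = 42
descent: ρ → (-16,11,26)  [lands on river]
river: ρ → (26,41,-1)
river: ρ → (-1,41,26)
river: ρ → (26,11,-16)
river: ρ → (-16,21,21)
river: ρ → (21,21,-16)
ρ-cycle length = 6 (tail of 1 descent step not counted)

6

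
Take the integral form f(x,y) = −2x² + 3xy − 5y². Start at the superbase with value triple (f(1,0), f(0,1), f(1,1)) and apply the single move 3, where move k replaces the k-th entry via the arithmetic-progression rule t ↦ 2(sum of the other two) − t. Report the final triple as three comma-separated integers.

start (-2,-5,-4) = (f(1,0),f(0,1),f(1,1))
replace slot 3: 2·((-2)+(-5)) − (-4) = -10 → (-2,-5,-10)

-2,-5,-10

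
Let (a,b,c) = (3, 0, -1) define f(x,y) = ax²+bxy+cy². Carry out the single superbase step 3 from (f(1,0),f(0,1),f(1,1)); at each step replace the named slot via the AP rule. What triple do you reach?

start (3,-1,2) = (f(1,0),f(0,1),f(1,1))
replace slot 3: 2·(3+(-1)) − 2 = 2 → (3,-1,2)

3,-1,2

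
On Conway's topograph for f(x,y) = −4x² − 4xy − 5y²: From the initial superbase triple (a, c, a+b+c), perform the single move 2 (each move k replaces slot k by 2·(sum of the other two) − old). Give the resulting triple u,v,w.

start (-4,-5,-13) = (f(1,0),f(0,1),f(1,1))
replace slot 2: 2·((-4)+(-13)) − (-5) = -29 → (-4,-29,-13)

-4,-29,-13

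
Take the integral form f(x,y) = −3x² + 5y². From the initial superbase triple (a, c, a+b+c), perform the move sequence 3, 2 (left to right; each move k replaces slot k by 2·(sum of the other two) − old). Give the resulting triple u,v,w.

start (-3,5,2) = (f(1,0),f(0,1),f(1,1))
replace slot 3: 2·((-3)+5) − 2 = 2 → (-3,5,2)
replace slot 2: 2·((-3)+2) − 5 = -7 → (-3,-7,2)

-3,-7,2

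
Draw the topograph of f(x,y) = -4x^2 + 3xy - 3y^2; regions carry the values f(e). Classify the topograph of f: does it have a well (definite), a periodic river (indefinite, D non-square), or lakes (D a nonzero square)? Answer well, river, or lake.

D = b²−4ac = 3² − 4·(-4)·(-3) = -39
D < 0 ⇒ definite ⇒ every region one sign ⇒ single well

well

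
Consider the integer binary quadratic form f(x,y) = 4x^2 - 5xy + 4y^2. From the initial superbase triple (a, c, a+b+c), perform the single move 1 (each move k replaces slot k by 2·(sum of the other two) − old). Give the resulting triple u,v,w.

start (4,4,3) = (f(1,0),f(0,1),f(1,1))
replace slot 1: 2·(4+3) − 4 = 10 → (10,4,3)

10,4,3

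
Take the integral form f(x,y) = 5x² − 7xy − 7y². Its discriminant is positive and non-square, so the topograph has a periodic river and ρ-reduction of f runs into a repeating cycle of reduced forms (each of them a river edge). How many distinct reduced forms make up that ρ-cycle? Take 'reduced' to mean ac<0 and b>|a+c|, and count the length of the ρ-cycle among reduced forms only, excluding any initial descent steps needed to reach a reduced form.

D = 189, ⌊√D⌋ = 13
descent: ρ → (-7,7,5)  [lands on river]
river: ρ → (5,13,-1)
river: ρ → (-1,13,5)
river: ρ → (5,7,-7)
ρ-cycle length = 4 (tail of 1 descent step not counted)

4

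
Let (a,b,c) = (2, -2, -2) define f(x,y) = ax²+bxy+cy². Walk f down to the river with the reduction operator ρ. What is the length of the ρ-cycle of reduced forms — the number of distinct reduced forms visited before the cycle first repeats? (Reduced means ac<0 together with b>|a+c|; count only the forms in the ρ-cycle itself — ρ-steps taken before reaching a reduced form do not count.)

D = 20, ⌊√D⌋ = 4
descent: ρ → (-2,2,2)  [lands on river]
river: ρ → (2,2,-2)
ρ-cycle length = 2 (tail of 1 descent step not counted)

2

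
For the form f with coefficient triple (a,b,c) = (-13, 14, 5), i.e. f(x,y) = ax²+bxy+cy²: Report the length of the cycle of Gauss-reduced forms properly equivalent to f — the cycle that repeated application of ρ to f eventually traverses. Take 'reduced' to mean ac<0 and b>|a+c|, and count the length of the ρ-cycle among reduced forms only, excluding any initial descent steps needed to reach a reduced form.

D = 456, ⌊√D⌋ = 21
river: ρ → (5,16,-10)
river: ρ → (-10,4,11)
river: ρ → (11,18,-3)
river: ρ → (-3,18,11)
river: ρ → (11,4,-10)
river: ρ → (-10,16,5)
river: ρ → (5,14,-13)
river: ρ → (-13,12,6)
river: ρ → (6,12,-13)
river: ρ → (-13,14,5)
ρ-cycle length = 10 (tail of 0 descent steps not counted)

10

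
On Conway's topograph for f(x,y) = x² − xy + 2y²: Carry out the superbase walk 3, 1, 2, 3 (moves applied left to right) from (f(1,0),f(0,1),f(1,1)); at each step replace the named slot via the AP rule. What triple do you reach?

start (1,2,2) = (f(1,0),f(0,1),f(1,1))
replace slot 3: 2·(1+2) − 2 = 4 → (1,2,4)
replace slot 1: 2·(2+4) − 1 = 11 → (11,2,4)
replace slot 2: 2·(11+4) − 2 = 28 → (11,28,4)
replace slot 3: 2·(11+28) − 4 = 74 → (11,28,74)

11,28,74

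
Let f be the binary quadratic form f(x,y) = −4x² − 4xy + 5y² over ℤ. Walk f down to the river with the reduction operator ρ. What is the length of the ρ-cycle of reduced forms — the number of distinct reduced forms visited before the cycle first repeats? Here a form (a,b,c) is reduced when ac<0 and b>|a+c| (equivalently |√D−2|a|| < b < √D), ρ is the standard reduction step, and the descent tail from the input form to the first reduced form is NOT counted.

D = 96, ⌊√D⌋ = 9
descent: ρ → (5,4,-4)  [lands on river]
river: ρ → (-4,4,5)
river: ρ → (5,6,-3)
river: ρ → (-3,6,5)
ρ-cycle length = 4 (tail of 1 descent step not counted)

4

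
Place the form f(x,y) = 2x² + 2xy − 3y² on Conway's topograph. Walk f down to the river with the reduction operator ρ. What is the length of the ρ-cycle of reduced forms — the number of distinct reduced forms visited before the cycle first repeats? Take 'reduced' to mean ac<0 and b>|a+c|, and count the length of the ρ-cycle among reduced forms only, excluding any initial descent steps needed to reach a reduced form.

D = 28, ⌊√D⌋ = 5
river: ρ → (-3,4,1)
river: ρ → (1,4,-3)
river: ρ → (-3,2,2)
river: ρ → (2,2,-3)
ρ-cycle length = 4 (tail of 0 descent steps not counted)

4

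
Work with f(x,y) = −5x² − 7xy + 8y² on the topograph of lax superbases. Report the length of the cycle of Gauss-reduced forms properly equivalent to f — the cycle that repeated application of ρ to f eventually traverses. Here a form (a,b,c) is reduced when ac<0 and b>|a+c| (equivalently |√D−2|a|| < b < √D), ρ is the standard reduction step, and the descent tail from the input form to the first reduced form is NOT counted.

D = 209, ⌊√D⌋ = 14
descent: ρ → (8,7,-5)  [lands on river]
river: ρ → (-5,13,2)
river: ρ → (2,11,-11)
river: ρ → (-11,11,2)
river: ρ → (2,13,-5)
river: ρ → (-5,7,8)
river: ρ → (8,9,-4)
river: ρ → (-4,7,10)
river: ρ → (10,13,-1)
river: ρ → (-1,13,10)
river: ρ → (10,7,-4)
river: ρ → (-4,9,8)
ρ-cycle length = 12 (tail of 1 descent step not counted)

12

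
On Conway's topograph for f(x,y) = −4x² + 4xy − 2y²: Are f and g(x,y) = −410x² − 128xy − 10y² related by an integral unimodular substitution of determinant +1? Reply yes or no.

D₁ = -16, D₂ = -16
f is negative-definite; reduce −f:
−f: translate: b→4 (≡-4 mod 8), so (4,-4,2)→(4,4,2)
−f: flip: (4,4,2)→(2,-4,4)
−f: translate: b→0 (≡-4 mod 4), so (2,-4,4)→(2,0,2)
−f: reduced (well bottom): (2,0,2) with a≤c, −a<b≤a
flip sign back: reduced form of f is (-2,0,-2)
g is negative-definite; reduce −g:
−g: flip: (410,128,10)→(10,-128,410)
−g: translate: b→-8 (≡-128 mod 20), so (10,-128,410)→(10,-8,2)
−g: flip: (10,-8,2)→(2,8,10)
−g: translate: b→0 (≡8 mod 4), so (2,8,10)→(2,0,2)
−g: reduced (well bottom): (2,0,2) with a≤c, −a<b≤a
flip sign back: reduced form of g is (-2,0,-2)
reduced forms (-2, 0, -2) vs (-2, 0, -2) ⇒ equivalent

yes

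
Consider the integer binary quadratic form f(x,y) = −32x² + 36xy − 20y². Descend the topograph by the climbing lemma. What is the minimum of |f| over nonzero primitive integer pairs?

translate: b→28 (≡-36 mod 64), so (32,-36,20)→(32,28,16)
flip: (32,28,16)→(16,-28,32)
translate: b→4 (≡-28 mod 32), so (16,-28,32)→(16,4,20)
reduced (well bottom): (16,4,20) with a≤c, −a<b≤a
well minimum |f| = |-16| = 16 (negative-definite)

16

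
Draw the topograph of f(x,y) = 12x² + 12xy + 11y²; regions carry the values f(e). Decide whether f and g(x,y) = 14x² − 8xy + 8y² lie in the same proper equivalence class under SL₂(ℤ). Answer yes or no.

D₁ = -384, D₂ = -384
f: flip: (12,12,11)→(11,-12,12)
f: translate: b→10 (≡-12 mod 22), so (11,-12,12)→(11,10,11)
f: reduced (well bottom): (11,10,11) with a≤c, −a<b≤a
g: flip: (14,-8,8)→(8,8,14)
g: reduced (well bottom): (8,8,14) with a≤c, −a<b≤a
reduced forms (11, 10, 11) vs (8, 8, 14) ⇒ inequivalent

no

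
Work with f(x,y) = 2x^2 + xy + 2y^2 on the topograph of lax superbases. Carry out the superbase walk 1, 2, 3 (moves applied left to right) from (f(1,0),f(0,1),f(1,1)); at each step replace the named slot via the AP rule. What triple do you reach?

start (2,2,5) = (f(1,0),f(0,1),f(1,1))
replace slot 1: 2·(2+5) − 2 = 12 → (12,2,5)
replace slot 2: 2·(12+5) − 2 = 32 → (12,32,5)
replace slot 3: 2·(12+32) − 5 = 83 → (12,32,83)

12,32,83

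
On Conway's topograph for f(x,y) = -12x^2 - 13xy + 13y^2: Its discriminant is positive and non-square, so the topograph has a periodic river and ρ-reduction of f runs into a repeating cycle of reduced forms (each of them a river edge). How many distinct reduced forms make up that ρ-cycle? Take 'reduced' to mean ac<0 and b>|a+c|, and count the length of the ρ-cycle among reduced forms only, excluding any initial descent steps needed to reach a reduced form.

D = 793, ⌊√D⌋ = 28
descent: ρ → (13,13,-12)  [lands on river]
river: ρ → (-12,11,14)
river: ρ → (14,17,-9)
river: ρ → (-9,19,12)
river: ρ → (12,5,-16)
river: ρ → (-16,27,1)
river: ρ → (1,27,-16)
river: ρ → (-16,5,12)
river: ρ → (12,19,-9)
river: ρ → (-9,17,14)
river: ρ → (14,11,-12)
river: ρ → (-12,13,13)
ρ-cycle length = 12 (tail of 1 descent step not counted)

12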